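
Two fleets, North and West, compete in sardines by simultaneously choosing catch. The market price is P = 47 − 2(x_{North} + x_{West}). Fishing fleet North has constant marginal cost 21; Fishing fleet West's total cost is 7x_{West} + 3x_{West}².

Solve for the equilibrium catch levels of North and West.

Fishing fleet North's profit: π = x_{North}(47 − 2(x_{North} + x_{West})) − 21x_{North}.
∂π/∂x_{North} = 26 − 4x_{North} − 2x_{West} = 0, so x_{North} = 6.5 − 0.5x_{West}.
For West: ∂π/∂x_{West} = 40 − 10x_{West} − 2x_{North} = 0 ⇒ x_{West} = 4 − 0.2x_{North}.
Substituting the second reaction function into the first: x_{North} = 6.5 − 0.5(4 − 0.2x_{North}), which gives 0.9x_{North} = 4.5 ⇒ x_{North} = 5.
Then x_{West} = 4 − 0.2·5 = 3.

5, 3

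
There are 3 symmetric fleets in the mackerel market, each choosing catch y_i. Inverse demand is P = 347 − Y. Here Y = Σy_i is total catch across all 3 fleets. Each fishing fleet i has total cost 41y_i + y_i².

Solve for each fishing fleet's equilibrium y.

A representative fishing fleet's profit is π_i = y_i(347 − Y) − 41y_i − y_i², with Y = y_i + Σ_{j≠i} y_j.
First-order condition: 306 − 4y_i − Σ_{j≠i} y_j = 0.
Imposing symmetry (y_j = y for all j) turns Σ_{j≠i} y_j into 2y, so 306 = 6y and y = 51.

51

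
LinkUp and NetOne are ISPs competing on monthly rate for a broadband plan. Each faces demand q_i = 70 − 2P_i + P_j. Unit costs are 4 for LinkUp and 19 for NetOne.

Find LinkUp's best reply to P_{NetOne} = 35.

LinkUp's profit: π = (P_{LinkUp} − 4)(70 − 2P_{LinkUp} + P_{NetOne}).
∂π/∂P_{LinkUp} = 78 − 4P_{LinkUp} + P_{NetOne} = 0 ⇒ P_{LinkUp} = 19.5 + 0.25P_{NetOne}.
At P_{NetOne} = 35: P_{LinkUp} = 19.5 + 0.25·35 = 28.25.

28.25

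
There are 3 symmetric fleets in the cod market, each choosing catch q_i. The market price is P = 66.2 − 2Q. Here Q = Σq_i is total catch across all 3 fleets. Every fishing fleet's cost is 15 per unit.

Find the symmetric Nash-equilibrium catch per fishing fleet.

A representative fishing fleet's profit is π_i = q_i(66.2 − 2Q) − 15q_i, with Q = q_i + Σ_{j≠i} q_j.
First-order condition: 51.2 − 4q_i − 2Σ_{j≠i} q_j = 0.
Imposing symmetry (q_j = q for all j) turns Σ_{j≠i} q_j into 2q, so 51.2 = 8q and q = 6.4.

6.4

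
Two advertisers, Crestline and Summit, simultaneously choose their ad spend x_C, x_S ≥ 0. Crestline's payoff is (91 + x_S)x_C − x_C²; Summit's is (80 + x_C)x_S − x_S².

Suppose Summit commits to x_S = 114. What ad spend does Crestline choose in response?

102.5

Expanding Crestline's payoff: 91x_C + x_Sx_C − x_C².
∂π/∂x_C = 91 + x_S − 2x_C = 0, so x_C = 45.5 + 0.5x_S.
At x_S = 114: x_C = 45.5 + 0.5·114 = 102.5.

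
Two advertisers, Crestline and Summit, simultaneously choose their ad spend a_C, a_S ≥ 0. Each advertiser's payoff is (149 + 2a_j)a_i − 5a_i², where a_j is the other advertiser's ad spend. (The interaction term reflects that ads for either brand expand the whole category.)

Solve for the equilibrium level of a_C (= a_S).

18.625

Crestline's payoff is (149 + 2a_S)a_C − 5a_C².
∂π/∂a_C = 149 + 2a_S − 10a_C = 0, so a_C = 14.9 + 0.2a_S.
By symmetry a_S = a_C; substituting into the reaction function, 0.8a_C = 14.9 and a_C = 18.625.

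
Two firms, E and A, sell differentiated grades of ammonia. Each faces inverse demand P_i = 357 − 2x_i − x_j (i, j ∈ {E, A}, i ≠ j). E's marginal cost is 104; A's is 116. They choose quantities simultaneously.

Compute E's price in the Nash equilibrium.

206.8

Firm E's profit: π = x_E(357 − 2x_E − x_A) − 104x_E.
∂π/∂x_E = 253 − 4x_E − x_A = 0 ⇒ x_E = 63.25 − 0.25x_A.
Similarly x_A = 60.25 − 0.25x_E.
Substituting the second reaction function into the first: x_E = 63.25 − 0.25(60.25 − 0.25x_E), which gives 0.9375x_E = 48.1875 ⇒ x_E = 51.4.
Then x_A = 60.25 − 0.25·51.4 = 47.4.
P_E = 357 − 2·51.4 − 47.4 = 206.8.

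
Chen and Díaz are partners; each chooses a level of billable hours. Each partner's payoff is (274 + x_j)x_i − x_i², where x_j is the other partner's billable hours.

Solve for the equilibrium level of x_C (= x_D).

274

Chen's payoff is (274 + x_D)x_C − x_C².
∂π/∂x_C = 274 + x_D − 2x_C = 0, so x_C = 137 + 0.5x_D.
Setting x_C = x_D in the reaction function: x_C = 137 + 0.5x_C, so x_C = 137 / 0.5 = 274.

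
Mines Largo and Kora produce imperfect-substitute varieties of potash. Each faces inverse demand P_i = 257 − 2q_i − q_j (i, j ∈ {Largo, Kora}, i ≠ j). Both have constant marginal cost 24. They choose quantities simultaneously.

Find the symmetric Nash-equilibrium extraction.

Mine Largo's profit: π = q_{Largo}(257 − 2q_{Largo} − q_{Kora}) − 24q_{Largo}.
∂π/∂q_{Largo} = 233 − 4q_{Largo} − q_{Kora} = 0 ⇒ q_{Largo} = 58.25 − 0.25q_{Kora}.
By symmetry q_{Kora} = q_{Largo}; substituting into the reaction function, 1.25q_{Largo} = 58.25 and q_{Largo} = 46.6.

46.6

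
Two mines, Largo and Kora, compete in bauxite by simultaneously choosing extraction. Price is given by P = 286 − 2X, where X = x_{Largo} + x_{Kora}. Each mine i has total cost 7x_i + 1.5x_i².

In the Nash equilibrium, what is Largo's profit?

3363.5

Mine Largo's profit: π = x_{Largo}(286 − 2(x_{Largo} + x_{Kora})) − 7x_{Largo} − 1.5x_{Largo}².
∂π/∂x_{Largo} = 279 − 7x_{Largo} − 2x_{Kora} = 0, so x_{Largo} = 279/7 − (2/7)x_{Kora}.
Setting x_{Largo} = x_{Kora} in the reaction function: x_{Largo} = 279/7 − (2/7)x_{Largo}, so x_{Largo} = (279/7) / (9/7) = 31.
Price P = 286 − 2·62 = 162.
Largo's profit: (162 − 7)·31 − 1.5(31)² = 3363.5.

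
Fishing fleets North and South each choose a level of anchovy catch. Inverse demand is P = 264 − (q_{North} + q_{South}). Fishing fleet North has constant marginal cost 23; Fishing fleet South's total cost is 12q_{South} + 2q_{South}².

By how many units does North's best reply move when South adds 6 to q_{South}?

Fishing fleet North's profit: π = q_{North}(264 − (q_{North} + q_{South})) − 23q_{North}.
∂π/∂q_{North} = 241 − 2q_{North} − q_{South} = 0, so q_{North} = 120.5 − 0.5q_{South}.
The reaction-function slope is −0.5, so a 6-unit rise in q_{South} moves q_{North} by −0.5 × 6 = −3. North's best response falls — the actions are strategic substitutes.

-3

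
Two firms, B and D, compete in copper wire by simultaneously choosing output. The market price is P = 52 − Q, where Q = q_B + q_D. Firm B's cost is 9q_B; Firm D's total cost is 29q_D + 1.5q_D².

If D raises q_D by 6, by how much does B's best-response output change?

-3

Firm B's profit: π = q_B(52 − (q_B + q_D)) − 9q_B.
∂π/∂q_B = 43 − 2q_B − q_D = 0, so q_B = 21.5 − 0.5q_D.
The reaction-function slope is −0.5, so a 6-unit rise in q_D moves q_B by −0.5 × 6 = −3. B's best response falls — the actions are strategic substitutes.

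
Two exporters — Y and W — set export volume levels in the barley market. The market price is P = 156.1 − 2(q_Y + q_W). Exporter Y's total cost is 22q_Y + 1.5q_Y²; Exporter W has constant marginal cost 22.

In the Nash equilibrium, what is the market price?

Exporter Y's profit: π = q_Y(156.1 − 2(q_Y + q_W)) − 22q_Y − 1.5q_Y².
∂π/∂q_Y = 134.1 − 7q_Y − 2q_W = 0, so q_Y = 1341/70 − (2/7)q_W.
For W: ∂π/∂q_W = 134.1 − 4q_W − 2q_Y = 0 ⇒ q_W = 33.525 − 0.5q_Y.
Substituting the second reaction function into the first: q_Y = 1341/70 − (2/7)(33.525 − 0.5q_Y), which gives (6/7)q_Y = 1341/140 ⇒ q_Y = 11.175.
Then q_W = 33.525 − 0.5·11.175 = 27.9375.
Equilibrium price: P = 156.1 − 2·39.1125 = 77.875.

77.875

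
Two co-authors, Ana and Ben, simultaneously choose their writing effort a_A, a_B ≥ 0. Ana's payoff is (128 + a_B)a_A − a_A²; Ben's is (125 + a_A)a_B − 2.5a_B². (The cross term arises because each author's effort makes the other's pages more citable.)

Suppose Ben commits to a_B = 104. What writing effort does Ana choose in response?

Expanding Ana's payoff: 128a_A + a_Ba_A − a_A².
∂π/∂a_A = 128 + a_B − 2a_A = 0, so a_A = 64 + 0.5a_B.
At a_B = 104: a_A = 64 + 0.5·104 = 116.

116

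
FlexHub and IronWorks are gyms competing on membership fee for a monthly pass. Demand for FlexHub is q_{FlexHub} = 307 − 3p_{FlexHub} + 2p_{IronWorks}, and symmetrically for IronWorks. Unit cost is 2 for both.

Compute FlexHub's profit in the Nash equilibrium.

FlexHub's profit: π = (p_{FlexHub} − 2)(307 − 3p_{FlexHub} + 2p_{IronWorks}).
∂π/∂p_{FlexHub} = 313 − 6p_{FlexHub} + 2p_{IronWorks} = 0 ⇒ p_{FlexHub} = 313/6 + (1/3)p_{IronWorks}.
The game is symmetric, so in equilibrium p_{IronWorks} = p_{FlexHub}: the reaction function gives (2/3)p_{FlexHub} = 313/6, hence p_{FlexHub} = 78.25.
q_{FlexHub} = 307 − 3·78.25 + 2·78.25 = 228.75.
Profit = (78.25 − 2)·228.75 = 17442.1875.

17442.1875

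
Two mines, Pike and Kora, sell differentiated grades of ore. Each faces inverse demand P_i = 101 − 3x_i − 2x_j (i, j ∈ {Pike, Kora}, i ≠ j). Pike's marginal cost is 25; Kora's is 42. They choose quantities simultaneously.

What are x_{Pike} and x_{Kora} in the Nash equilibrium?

Mine Pike's profit: π = x_{Pike}(101 − 3x_{Pike} − 2x_{Kora}) − 25x_{Pike}.
∂π/∂x_{Pike} = 76 − 6x_{Pike} − 2x_{Kora} = 0 ⇒ x_{Pike} = 38/3 − (1/3)x_{Kora}.
Similarly x_{Kora} = 59/6 − (1/3)x_{Pike}.
Substituting the second reaction function into the first: x_{Pike} = 38/3 − (1/3)(59/6 − (1/3)x_{Pike}), which gives (8/9)x_{Pike} = 169/18 ⇒ x_{Pike} = 10.5625.
Then x_{Kora} = 59/6 − (1/3)·10.5625 = 6.3125.

10.5625, 6.3125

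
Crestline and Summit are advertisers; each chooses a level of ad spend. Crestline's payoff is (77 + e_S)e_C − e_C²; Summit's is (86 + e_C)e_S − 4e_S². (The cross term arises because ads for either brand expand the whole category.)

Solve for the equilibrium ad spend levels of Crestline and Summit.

Expanding Crestline's payoff: 77e_C + e_Se_C − e_C².
∂π/∂e_C = 77 + e_S − 2e_C = 0, so e_C = 38.5 + 0.5e_S.
Likewise for Summit: e_S = 10.75 + 0.125e_C.
Solving the two reaction functions simultaneously: (1 − (0.5)(0.125))e_C = 38.5 + 0.5·10.75, so 0.9375e_C = 43.875 and e_C = 46.8.
Then e_S = 10.75 + 0.125·46.8 = 16.6.

46.8, 16.6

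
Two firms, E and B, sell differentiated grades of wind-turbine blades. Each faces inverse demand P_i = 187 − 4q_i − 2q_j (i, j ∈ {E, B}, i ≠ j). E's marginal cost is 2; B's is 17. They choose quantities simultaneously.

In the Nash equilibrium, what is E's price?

Firm E's profit: π = q_E(187 − 4q_E − 2q_B) − 2q_E.
∂π/∂q_E = 185 − 8q_E − 2q_B = 0 ⇒ q_E = 23.125 − 0.25q_B.
Similarly q_B = 21.25 − 0.25q_E.
Plugging q_B into E's best response: q_E = 23.125 − 0.25(21.25 − 0.25q_E) ⇒ 0.9375q_E = 17.8125, so q_E = 19.
Then q_B = 21.25 − 0.25·19 = 16.5.
P_E = 187 − 4·19 − 2·16.5 = 78.

78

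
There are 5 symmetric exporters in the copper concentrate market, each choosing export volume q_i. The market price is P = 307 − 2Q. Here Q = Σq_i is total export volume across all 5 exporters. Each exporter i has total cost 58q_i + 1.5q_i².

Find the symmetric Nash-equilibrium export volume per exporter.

16.6

A representative exporter's profit is π_i = q_i(307 − 2Q) − 58q_i − 1.5q_i², with Q = q_i + Σ_{j≠i} q_j.
First-order condition: 249 − 7q_i − 2Σ_{j≠i} q_j = 0.
Imposing symmetry (q_j = q for all j) turns Σ_{j≠i} q_j into 4q, so 249 = 15q and q = 16.6.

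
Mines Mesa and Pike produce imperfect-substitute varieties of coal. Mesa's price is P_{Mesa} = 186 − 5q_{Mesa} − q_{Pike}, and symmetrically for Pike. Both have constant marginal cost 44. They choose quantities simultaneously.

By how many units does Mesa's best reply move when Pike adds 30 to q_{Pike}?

Mine Mesa's profit: π = q_{Mesa}(186 − 5q_{Mesa} − q_{Pike}) − 44q_{Mesa}.
∂π/∂q_{Mesa} = 142 − 10q_{Mesa} − q_{Pike} = 0 ⇒ q_{Mesa} = 14.2 − 0.1q_{Pike}.
The reaction-function slope is −0.1, so a 30-unit rise in q_{Pike} moves q_{Mesa} by −0.1 × 30 = −3. Mesa's best response falls — the actions are strategic substitutes.

-3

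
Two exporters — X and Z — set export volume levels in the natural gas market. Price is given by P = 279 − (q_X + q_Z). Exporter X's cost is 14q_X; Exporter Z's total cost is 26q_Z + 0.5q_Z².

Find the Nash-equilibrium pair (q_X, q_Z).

Exporter X's profit: π = q_X(279 − (q_X + q_Z)) − 14q_X.
∂π/∂q_X = 265 − 2q_X − q_Z = 0, so q_X = 132.5 − 0.5q_Z.
For Z: ∂π/∂q_Z = 253 − 3q_Z − q_X = 0 ⇒ q_Z = 253/3 − (1/3)q_X.
Solving the two reaction functions simultaneously: (1 − (−0.5)(−1/3))q_X = 132.5 − 0.5·(253/3), so (5/6)q_X = 271/3 and q_X = 108.4.
Then q_Z = 253/3 − (1/3)·108.4 = 48.2.

108.4, 48.2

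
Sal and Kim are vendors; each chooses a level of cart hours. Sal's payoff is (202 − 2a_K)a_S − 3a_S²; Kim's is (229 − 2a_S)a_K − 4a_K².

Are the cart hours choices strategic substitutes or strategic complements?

Expanding Sal's payoff: 202a_S − 2a_Ka_S − 3a_S².
∂π/∂a_S = 202 − 2a_K − 6a_S = 0, so a_S = 101/3 − (1/3)a_K.
The best-response slope da_S/da_K = −1/3 < 0: the reaction function is downward-sloping, so the choices are strategic substitutes.

strategic substitutes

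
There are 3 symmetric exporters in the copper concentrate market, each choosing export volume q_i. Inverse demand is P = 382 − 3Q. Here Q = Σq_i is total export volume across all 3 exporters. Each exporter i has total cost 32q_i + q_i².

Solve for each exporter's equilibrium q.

25

A representative exporter's profit is π_i = q_i(382 − 3Q) − 32q_i − q_i², with Q = q_i + Σ_{j≠i} q_j.
First-order condition: 350 − 8q_i − 3Σ_{j≠i} q_j = 0.
With identical exporters, set every q_j = q: then 350 − 8q − 6q = 0, i.e. q = 350/14 = 25.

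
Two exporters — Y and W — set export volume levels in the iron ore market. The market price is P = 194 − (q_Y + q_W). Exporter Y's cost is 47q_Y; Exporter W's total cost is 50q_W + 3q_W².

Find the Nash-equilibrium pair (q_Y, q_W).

68.8, 9.4

Exporter Y's profit: π = q_Y(194 − (q_Y + q_W)) − 47q_Y.
∂π/∂q_Y = 147 − 2q_Y − q_W = 0, so q_Y = 73.5 − 0.5q_W.
For W: ∂π/∂q_W = 144 − 8q_W − q_Y = 0 ⇒ q_W = 18 − 0.125q_Y.
Plugging q_W into Y's best response: q_Y = 73.5 − 0.5(18 − 0.125q_Y) ⇒ 0.9375q_Y = 64.5, so q_Y = 68.8.
Then q_W = 18 − 0.125·68.8 = 9.4.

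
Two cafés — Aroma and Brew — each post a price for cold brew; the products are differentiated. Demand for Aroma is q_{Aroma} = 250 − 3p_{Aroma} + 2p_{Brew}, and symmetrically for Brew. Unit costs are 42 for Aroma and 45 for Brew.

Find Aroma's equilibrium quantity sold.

157.6875

Aroma's profit: π = (p_{Aroma} − 42)(250 − 3p_{Aroma} + 2p_{Brew}).
∂π/∂p_{Aroma} = 376 − 6p_{Aroma} + 2p_{Brew} = 0 ⇒ p_{Aroma} = 188/3 + (1/3)p_{Brew}.
Similarly p_{Brew} = 385/6 + (1/3)p_{Aroma}.
Substituting the second reaction function into the first: p_{Aroma} = 188/3 + (1/3)(385/6 + (1/3)p_{Aroma}), which gives (8/9)p_{Aroma} = 1513/18 ⇒ p_{Aroma} = 94.5625.
Then p_{Brew} = 385/6 + (1/3)·94.5625 = 95.6875.
q_{Aroma} = 250 − 3·94.5625 + 2·95.6875 = 157.6875.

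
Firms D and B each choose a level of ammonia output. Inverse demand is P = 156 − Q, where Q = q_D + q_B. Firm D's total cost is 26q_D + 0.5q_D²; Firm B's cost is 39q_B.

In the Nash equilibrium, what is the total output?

Firm D's profit: π = q_D(156 − (q_D + q_B)) − 26q_D − 0.5q_D².
∂π/∂q_D = 130 − 3q_D − q_B = 0, so q_D = 130/3 − (1/3)q_B.
For B: ∂π/∂q_B = 117 − 2q_B − q_D = 0 ⇒ q_B = 58.5 − 0.5q_D.
Plugging q_B into D's best response: q_D = 130/3 − (1/3)(58.5 − 0.5q_D) ⇒ (5/6)q_D = 143/6, so q_D = 28.6.
Then q_B = 58.5 − 0.5·28.6 = 44.2.
Total output: 28.6 + 44.2 = 72.8.

72.8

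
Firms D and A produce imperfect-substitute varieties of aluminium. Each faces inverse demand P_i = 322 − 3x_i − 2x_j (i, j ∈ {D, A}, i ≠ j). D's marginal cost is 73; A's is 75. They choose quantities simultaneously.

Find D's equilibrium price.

166.75

Firm D's profit: π = x_D(322 − 3x_D − 2x_A) − 73x_D.
∂π/∂x_D = 249 − 6x_D − 2x_A = 0 ⇒ x_D = 41.5 − (1/3)x_A.
Similarly x_A = 247/6 − (1/3)x_D.
Solving the two reaction functions simultaneously: (1 − (−1/3)(−1/3))x_D = 41.5 − (1/3)·(247/6), so (8/9)x_D = 250/9 and x_D = 31.25.
Then x_A = 247/6 − (1/3)·31.25 = 30.75.
P_D = 322 − 3·31.25 − 2·30.75 = 166.75.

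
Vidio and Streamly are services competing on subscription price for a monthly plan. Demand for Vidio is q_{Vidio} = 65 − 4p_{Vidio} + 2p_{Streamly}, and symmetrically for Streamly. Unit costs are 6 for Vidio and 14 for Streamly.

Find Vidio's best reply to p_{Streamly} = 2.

11.625

Vidio's profit: π = (p_{Vidio} − 6)(65 − 4p_{Vidio} + 2p_{Streamly}).
∂π/∂p_{Vidio} = 89 − 8p_{Vidio} + 2p_{Streamly} = 0 ⇒ p_{Vidio} = 11.125 + 0.25p_{Streamly}.
At p_{Streamly} = 2: p_{Vidio} = 11.125 + 0.25·2 = 11.625.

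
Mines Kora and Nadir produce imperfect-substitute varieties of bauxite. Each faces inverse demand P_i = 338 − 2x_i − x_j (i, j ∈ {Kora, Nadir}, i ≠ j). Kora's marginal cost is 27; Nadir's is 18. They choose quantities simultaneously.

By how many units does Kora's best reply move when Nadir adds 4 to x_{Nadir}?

Mine Kora's profit: π = x_{Kora}(338 − 2x_{Kora} − x_{Nadir}) − 27x_{Kora}.
∂π/∂x_{Kora} = 311 − 4x_{Kora} − x_{Nadir} = 0 ⇒ x_{Kora} = 77.75 − 0.25x_{Nadir}.
The reaction-function slope is −0.25, so a 4-unit rise in x_{Nadir} moves x_{Kora} by −0.25 × 4 = −1. Kora's best response falls — the actions are strategic substitutes.

-1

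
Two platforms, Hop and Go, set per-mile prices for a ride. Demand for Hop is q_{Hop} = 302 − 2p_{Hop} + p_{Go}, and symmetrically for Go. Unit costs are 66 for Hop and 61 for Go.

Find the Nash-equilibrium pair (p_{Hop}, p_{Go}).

144, 142

Hop's profit: π = (p_{Hop} − 66)(302 − 2p_{Hop} + p_{Go}).
∂π/∂p_{Hop} = 434 − 4p_{Hop} + p_{Go} = 0 ⇒ p_{Hop} = 108.5 + 0.25p_{Go}.
Similarly p_{Go} = 106 + 0.25p_{Hop}.
Solving the two reaction functions simultaneously: (1 − (0.25)(0.25))p_{Hop} = 108.5 + 0.25·106, so 0.9375p_{Hop} = 135 and p_{Hop} = 144.
Then p_{Go} = 106 + 0.25·144 = 142.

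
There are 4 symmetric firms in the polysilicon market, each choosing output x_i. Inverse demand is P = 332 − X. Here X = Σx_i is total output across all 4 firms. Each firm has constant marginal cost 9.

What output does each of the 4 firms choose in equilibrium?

A representative firm's profit is π_i = x_i(332 − X) − 9x_i, with X = x_i + Σ_{j≠i} x_j.
First-order condition: 323 − 2x_i − Σ_{j≠i} x_j = 0.
With identical firms, set every x_j = x: then 323 − 2x − 3x = 0, i.e. x = 323/5 = 64.6.

64.6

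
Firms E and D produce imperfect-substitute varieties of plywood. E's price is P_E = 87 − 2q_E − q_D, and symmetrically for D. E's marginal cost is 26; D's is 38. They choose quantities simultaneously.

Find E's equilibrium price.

Firm E's profit: π = q_E(87 − 2q_E − q_D) − 26q_E.
∂π/∂q_E = 61 − 4q_E − q_D = 0 ⇒ q_E = 15.25 − 0.25q_D.
Similarly q_D = 12.25 − 0.25q_E.
Substituting the second reaction function into the first: q_E = 15.25 − 0.25(12.25 − 0.25q_E), which gives 0.9375q_E = 12.1875 ⇒ q_E = 13.
Then q_D = 12.25 − 0.25·13 = 9.
P_E = 87 − 2·13 − 9 = 52.

52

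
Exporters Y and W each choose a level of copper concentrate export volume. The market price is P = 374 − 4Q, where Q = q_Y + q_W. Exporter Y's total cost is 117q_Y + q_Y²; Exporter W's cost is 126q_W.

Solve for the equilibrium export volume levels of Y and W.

Exporter Y's profit: π = q_Y(374 − 4(q_Y + q_W)) − 117q_Y − q_Y².
∂π/∂q_Y = 257 − 10q_Y − 4q_W = 0, so q_Y = 25.7 − 0.4q_W.
For W: ∂π/∂q_W = 248 − 8q_W − 4q_Y = 0 ⇒ q_W = 31 − 0.5q_Y.
Substituting the second reaction function into the first: q_Y = 25.7 − 0.4(31 − 0.5q_Y), which gives 0.8q_Y = 13.3 ⇒ q_Y = 16.625.
Then q_W = 31 − 0.5·16.625 = 22.6875.

16.625, 22.6875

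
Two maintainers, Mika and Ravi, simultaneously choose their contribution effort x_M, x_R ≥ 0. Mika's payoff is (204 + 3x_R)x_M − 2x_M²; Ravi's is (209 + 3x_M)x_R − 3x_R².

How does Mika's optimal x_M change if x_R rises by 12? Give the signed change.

9

Expanding Mika's payoff: 204x_M + 3x_Rx_M − 2x_M².
∂π/∂x_M = 204 + 3x_R − 4x_M = 0, so x_M = 51 + 0.75x_R.
The reaction-function slope is 0.75, so a 12-unit rise in x_R moves x_M by 0.75 × 12 = 9. Mika's best response rises — the actions are strategic complements.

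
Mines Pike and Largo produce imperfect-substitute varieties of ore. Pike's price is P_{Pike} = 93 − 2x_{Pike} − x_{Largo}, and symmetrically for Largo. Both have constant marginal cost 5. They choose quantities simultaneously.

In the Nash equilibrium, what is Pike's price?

40.2

Mine Pike's profit: π = x_{Pike}(93 − 2x_{Pike} − x_{Largo}) − 5x_{Pike}.
∂π/∂x_{Pike} = 88 − 4x_{Pike} − x_{Largo} = 0 ⇒ x_{Pike} = 22 − 0.25x_{Largo}.
Setting x_{Pike} = x_{Largo} in the reaction function: x_{Pike} = 22 − 0.25x_{Pike}, so x_{Pike} = 22 / 1.25 = 17.6.
P_{Pike} = 93 − 2·17.6 − 17.6 = 40.2.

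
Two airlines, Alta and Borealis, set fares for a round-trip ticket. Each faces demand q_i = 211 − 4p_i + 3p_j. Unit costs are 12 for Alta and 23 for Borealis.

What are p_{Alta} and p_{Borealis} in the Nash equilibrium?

54.2, 58.2

Alta's profit: π = (p_{Alta} − 12)(211 − 4p_{Alta} + 3p_{Borealis}).
∂π/∂p_{Alta} = 259 − 8p_{Alta} + 3p_{Borealis} = 0 ⇒ p_{Alta} = 32.375 + 0.375p_{Borealis}.
Similarly p_{Borealis} = 37.875 + 0.375p_{Alta}.
Solving the two reaction functions simultaneously: (1 − (0.375)(0.375))p_{Alta} = 32.375 + 0.375·37.875, so (55/64)p_{Alta} = 2981/64 and p_{Alta} = 54.2.
Then p_{Borealis} = 37.875 + 0.375·54.2 = 58.2.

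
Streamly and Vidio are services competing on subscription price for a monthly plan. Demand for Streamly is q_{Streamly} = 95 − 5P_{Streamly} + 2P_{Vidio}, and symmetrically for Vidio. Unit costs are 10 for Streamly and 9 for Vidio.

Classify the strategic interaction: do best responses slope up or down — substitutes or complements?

strategic complements

Streamly's profit: π = (P_{Streamly} − 10)(95 − 5P_{Streamly} + 2P_{Vidio}).
∂π/∂P_{Streamly} = 145 − 10P_{Streamly} + 2P_{Vidio} = 0 ⇒ P_{Streamly} = 14.5 + 0.2P_{Vidio}.
The best-response slope dP_{Streamly}/dP_{Vidio} = 0.2 > 0: the reaction function is upward-sloping, so the choices are strategic complements.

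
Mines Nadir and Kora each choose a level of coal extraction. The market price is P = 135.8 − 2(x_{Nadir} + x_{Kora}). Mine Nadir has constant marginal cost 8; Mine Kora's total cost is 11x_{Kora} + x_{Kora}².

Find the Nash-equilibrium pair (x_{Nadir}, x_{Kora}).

Mine Nadir's profit: π = x_{Nadir}(135.8 − 2(x_{Nadir} + x_{Kora})) − 8x_{Nadir}.
∂π/∂x_{Nadir} = 127.8 − 4x_{Nadir} − 2x_{Kora} = 0, so x_{Nadir} = 31.95 − 0.5x_{Kora}.
For Kora: ∂π/∂x_{Kora} = 124.8 − 6x_{Kora} − 2x_{Nadir} = 0 ⇒ x_{Kora} = 20.8 − (1/3)x_{Nadir}.
Substituting the second reaction function into the first: x_{Nadir} = 31.95 − 0.5(20.8 − (1/3)x_{Nadir}), which gives (5/6)x_{Nadir} = 21.55 ⇒ x_{Nadir} = 25.86.
Then x_{Kora} = 20.8 − (1/3)·25.86 = 12.18.

25.86, 12.18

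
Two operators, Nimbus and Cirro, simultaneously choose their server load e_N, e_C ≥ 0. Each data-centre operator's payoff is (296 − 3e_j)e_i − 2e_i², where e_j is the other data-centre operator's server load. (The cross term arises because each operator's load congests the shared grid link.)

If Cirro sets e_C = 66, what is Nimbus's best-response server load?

24.5

Nimbus's payoff is (296 − 3e_C)e_N − 2e_N².
∂π/∂e_N = 296 − 3e_C − 4e_N = 0, so e_N = 74 − 0.75e_C.
At e_C = 66: e_N = 74 − 0.75·66 = 24.5.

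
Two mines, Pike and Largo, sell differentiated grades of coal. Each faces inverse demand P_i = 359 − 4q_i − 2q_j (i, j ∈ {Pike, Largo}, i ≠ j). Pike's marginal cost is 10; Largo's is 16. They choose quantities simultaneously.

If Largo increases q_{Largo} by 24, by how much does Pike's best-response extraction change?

Mine Pike's profit: π = q_{Pike}(359 − 4q_{Pike} − 2q_{Largo}) − 10q_{Pike}.
∂π/∂q_{Pike} = 349 − 8q_{Pike} − 2q_{Largo} = 0 ⇒ q_{Pike} = 43.625 − 0.25q_{Largo}.
The reaction-function slope is −0.25, so a 24-unit rise in q_{Largo} moves q_{Pike} by −0.25 × 24 = −6. Pike's best response falls — the actions are strategic substitutes.

-6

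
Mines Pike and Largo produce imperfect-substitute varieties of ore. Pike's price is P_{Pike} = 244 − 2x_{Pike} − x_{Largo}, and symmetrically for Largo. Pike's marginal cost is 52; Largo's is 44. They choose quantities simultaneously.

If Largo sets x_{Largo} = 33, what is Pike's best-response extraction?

Mine Pike's profit: π = x_{Pike}(244 − 2x_{Pike} − x_{Largo}) − 52x_{Pike}.
∂π/∂x_{Pike} = 192 − 4x_{Pike} − x_{Largo} = 0 ⇒ x_{Pike} = 48 − 0.25x_{Largo}.
At x_{Largo} = 33: x_{Pike} = 48 − 0.25·33 = 39.75.

39.75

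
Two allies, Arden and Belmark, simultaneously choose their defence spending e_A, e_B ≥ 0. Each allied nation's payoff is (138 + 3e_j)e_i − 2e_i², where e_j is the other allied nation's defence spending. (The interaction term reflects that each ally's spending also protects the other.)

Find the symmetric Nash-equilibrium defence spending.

138

Arden's payoff is (138 + 3e_B)e_A − 2e_A².
∂π/∂e_A = 138 + 3e_B − 4e_A = 0, so e_A = 34.5 + 0.75e_B.
By symmetry e_B = e_A; substituting into the reaction function, 0.25e_A = 34.5 and e_A = 138.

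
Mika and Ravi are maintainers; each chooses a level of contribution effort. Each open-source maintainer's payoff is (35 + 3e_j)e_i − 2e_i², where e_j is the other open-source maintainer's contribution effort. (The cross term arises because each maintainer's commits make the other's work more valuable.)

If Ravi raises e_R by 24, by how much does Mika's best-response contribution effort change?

18

Mika's payoff is (35 + 3e_R)e_M − 2e_M².
∂π/∂e_M = 35 + 3e_R − 4e_M = 0, so e_M = 8.75 + 0.75e_R.
The reaction-function slope is 0.75, so a 24-unit rise in e_R moves e_M by 0.75 × 24 = 18. Mika's best response rises — the actions are strategic complements.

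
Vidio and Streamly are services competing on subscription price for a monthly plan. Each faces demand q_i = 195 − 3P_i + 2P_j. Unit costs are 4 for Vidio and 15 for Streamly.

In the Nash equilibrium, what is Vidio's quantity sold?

149.4375

Vidio's profit: π = (P_{Vidio} − 4)(195 − 3P_{Vidio} + 2P_{Streamly}).
∂π/∂P_{Vidio} = 207 − 6P_{Vidio} + 2P_{Streamly} = 0 ⇒ P_{Vidio} = 34.5 + (1/3)P_{Streamly}.
Similarly P_{Streamly} = 40 + (1/3)P_{Vidio}.
Solving the two reaction functions simultaneously: (1 − (1/3)(1/3))P_{Vidio} = 34.5 + (1/3)·40, so (8/9)P_{Vidio} = 287/6 and P_{Vidio} = 53.8125.
Then P_{Streamly} = 40 + (1/3)·53.8125 = 57.9375.
q_{Vidio} = 195 − 3·53.8125 + 2·57.9375 = 149.4375.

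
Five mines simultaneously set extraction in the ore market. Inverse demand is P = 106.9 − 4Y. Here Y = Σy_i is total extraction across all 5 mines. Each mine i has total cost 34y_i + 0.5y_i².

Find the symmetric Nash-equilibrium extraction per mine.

2.916

A representative mine's profit is π_i = y_i(106.9 − 4Y) − 34y_i − 0.5y_i², with Y = y_i + Σ_{j≠i} y_j.
First-order condition: 72.9 − 9y_i − 4Σ_{j≠i} y_j = 0.
In a symmetric equilibrium every mine chooses the same y, so Σ_{j≠i} y_j = 4y. The condition becomes 72.9 − 25y = 0, giving y = 72.9/25 = 2.916.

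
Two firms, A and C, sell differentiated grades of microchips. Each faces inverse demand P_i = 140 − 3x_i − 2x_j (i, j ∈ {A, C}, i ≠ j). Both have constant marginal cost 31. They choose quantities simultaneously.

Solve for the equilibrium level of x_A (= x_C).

13.625

Firm A's profit: π = x_A(140 − 3x_A − 2x_C) − 31x_A.
∂π/∂x_A = 109 − 6x_A − 2x_C = 0 ⇒ x_A = 109/6 − (1/3)x_C.
Setting x_A = x_C in the reaction function: x_A = 109/6 − (1/3)x_A, so x_A = (109/6) / (4/3) = 13.625.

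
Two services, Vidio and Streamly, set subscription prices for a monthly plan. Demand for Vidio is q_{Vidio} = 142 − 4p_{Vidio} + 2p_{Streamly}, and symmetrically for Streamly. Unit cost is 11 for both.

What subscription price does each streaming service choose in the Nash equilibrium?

Vidio's profit: π = (p_{Vidio} − 11)(142 − 4p_{Vidio} + 2p_{Streamly}).
∂π/∂p_{Vidio} = 186 − 8p_{Vidio} + 2p_{Streamly} = 0 ⇒ p_{Vidio} = 23.25 + 0.25p_{Streamly}.
The game is symmetric, so in equilibrium p_{Streamly} = p_{Vidio}: the reaction function gives 0.75p_{Vidio} = 23.25, hence p_{Vidio} = 31.

31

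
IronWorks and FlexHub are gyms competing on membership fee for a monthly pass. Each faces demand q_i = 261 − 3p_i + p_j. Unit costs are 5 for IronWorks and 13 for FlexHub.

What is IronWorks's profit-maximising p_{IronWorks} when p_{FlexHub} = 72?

58

IronWorks's profit: π = (p_{IronWorks} − 5)(261 − 3p_{IronWorks} + p_{FlexHub}).
∂π/∂p_{IronWorks} = 276 − 6p_{IronWorks} + p_{FlexHub} = 0 ⇒ p_{IronWorks} = 46 + (1/6)p_{FlexHub}.
At p_{FlexHub} = 72: p_{IronWorks} = 46 + (1/6)·72 = 58.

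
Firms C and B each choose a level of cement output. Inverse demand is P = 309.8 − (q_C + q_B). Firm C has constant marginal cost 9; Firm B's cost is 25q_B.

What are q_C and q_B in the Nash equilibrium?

Firm C's profit: π = q_C(309.8 − (q_C + q_B)) − 9q_C.
∂π/∂q_C = 300.8 − 2q_C − q_B = 0, so q_C = 150.4 − 0.5q_B.
By the same steps for B: q_B = 142.4 − 0.5q_C.
Solving the two reaction functions simultaneously: (1 − (−0.5)(−0.5))q_C = 150.4 − 0.5·142.4, so 0.75q_C = 79.2 and q_C = 105.6.
Then q_B = 142.4 − 0.5·105.6 = 89.6.

105.6, 89.6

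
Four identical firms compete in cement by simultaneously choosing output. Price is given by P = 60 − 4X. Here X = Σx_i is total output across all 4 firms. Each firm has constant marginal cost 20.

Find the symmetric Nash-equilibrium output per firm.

2

A representative firm's profit is π_i = x_i(60 − 4X) − 20x_i, with X = x_i + Σ_{j≠i} x_j.
First-order condition: 40 − 8x_i − 4Σ_{j≠i} x_j = 0.
With identical firms, set every x_j = x: then 40 − 8x − 12x = 0, i.e. x = 40/20 = 2.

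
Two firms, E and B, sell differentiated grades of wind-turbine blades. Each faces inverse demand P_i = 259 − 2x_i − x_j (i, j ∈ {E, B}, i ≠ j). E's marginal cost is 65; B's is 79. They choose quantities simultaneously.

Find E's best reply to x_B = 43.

37.75

Firm E's profit: π = x_E(259 − 2x_E − x_B) − 65x_E.
∂π/∂x_E = 194 − 4x_E − x_B = 0 ⇒ x_E = 48.5 − 0.25x_B.
At x_B = 43: x_E = 48.5 − 0.25·43 = 37.75.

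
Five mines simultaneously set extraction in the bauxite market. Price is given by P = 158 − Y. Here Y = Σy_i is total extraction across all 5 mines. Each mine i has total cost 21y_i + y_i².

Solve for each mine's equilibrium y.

17.125

A representative mine's profit is π_i = y_i(158 − Y) − 21y_i − y_i², with Y = y_i + Σ_{j≠i} y_j.
First-order condition: 137 − 4y_i − Σ_{j≠i} y_j = 0.
Imposing symmetry (y_j = y for all j) turns Σ_{j≠i} y_j into 4y, so 137 = 8y and y = 17.125.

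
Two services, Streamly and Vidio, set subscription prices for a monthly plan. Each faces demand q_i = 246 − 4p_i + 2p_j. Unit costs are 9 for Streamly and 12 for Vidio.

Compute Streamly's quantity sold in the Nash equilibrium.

Streamly's profit: π = (p_{Streamly} − 9)(246 − 4p_{Streamly} + 2p_{Vidio}).
∂π/∂p_{Streamly} = 282 − 8p_{Streamly} + 2p_{Vidio} = 0 ⇒ p_{Streamly} = 35.25 + 0.25p_{Vidio}.
Similarly p_{Vidio} = 36.75 + 0.25p_{Streamly}.
Solving the two reaction functions simultaneously: (1 − (0.25)(0.25))p_{Streamly} = 35.25 + 0.25·36.75, so 0.9375p_{Streamly} = 44.4375 and p_{Streamly} = 47.4.
Then p_{Vidio} = 36.75 + 0.25·47.4 = 48.6.
q_{Streamly} = 246 − 4·47.4 + 2·48.6 = 153.6.

153.6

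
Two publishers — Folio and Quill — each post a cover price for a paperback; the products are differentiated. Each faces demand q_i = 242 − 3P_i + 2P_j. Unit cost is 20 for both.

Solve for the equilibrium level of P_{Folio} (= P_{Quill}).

75.5

Folio's profit: π = (P_{Folio} − 20)(242 − 3P_{Folio} + 2P_{Quill}).
∂π/∂P_{Folio} = 302 − 6P_{Folio} + 2P_{Quill} = 0 ⇒ P_{Folio} = 151/3 + (1/3)P_{Quill}.
The game is symmetric, so in equilibrium P_{Quill} = P_{Folio}: the reaction function gives (2/3)P_{Folio} = 151/3, hence P_{Folio} = 75.5.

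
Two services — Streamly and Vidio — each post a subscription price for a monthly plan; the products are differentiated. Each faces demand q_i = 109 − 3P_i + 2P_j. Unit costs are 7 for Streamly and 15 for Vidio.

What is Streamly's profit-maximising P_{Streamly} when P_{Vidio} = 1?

22

Streamly's profit: π = (P_{Streamly} − 7)(109 − 3P_{Streamly} + 2P_{Vidio}).
∂π/∂P_{Streamly} = 130 − 6P_{Streamly} + 2P_{Vidio} = 0 ⇒ P_{Streamly} = 65/3 + (1/3)P_{Vidio}.
At P_{Vidio} = 1: P_{Streamly} = 65/3 + (1/3)·1 = 22.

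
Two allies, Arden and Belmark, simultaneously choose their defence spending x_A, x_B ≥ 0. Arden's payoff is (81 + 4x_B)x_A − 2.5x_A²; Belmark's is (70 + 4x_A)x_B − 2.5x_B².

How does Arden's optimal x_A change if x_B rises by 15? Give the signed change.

12

Expanding Arden's payoff: 81x_A + 4x_Bx_A − 2.5x_A².
∂π/∂x_A = 81 + 4x_B − 5x_A = 0, so x_A = 16.2 + 0.8x_B.
The reaction-function slope is 0.8, so a 15-unit rise in x_B moves x_A by 0.8 × 15 = 12. Arden's best response rises — the actions are strategic complements.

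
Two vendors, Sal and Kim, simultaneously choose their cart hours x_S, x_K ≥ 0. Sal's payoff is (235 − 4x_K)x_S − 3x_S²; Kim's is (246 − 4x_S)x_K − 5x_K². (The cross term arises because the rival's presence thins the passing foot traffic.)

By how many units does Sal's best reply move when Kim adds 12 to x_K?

-8

Expanding Sal's payoff: 235x_S − 4x_Kx_S − 3x_S².
∂π/∂x_S = 235 − 4x_K − 6x_S = 0, so x_S = 235/6 − (2/3)x_K.
The reaction-function slope is −2/3, so a 12-unit rise in x_K moves x_S by −2/3 × 12 = −8. Sal's best response falls — the actions are strategic substitutes.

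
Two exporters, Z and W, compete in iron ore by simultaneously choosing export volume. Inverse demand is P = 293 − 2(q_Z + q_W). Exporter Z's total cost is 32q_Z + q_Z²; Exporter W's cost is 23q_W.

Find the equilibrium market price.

132.8

Exporter Z's profit: π = q_Z(293 − 2(q_Z + q_W)) − 32q_Z − q_Z².
∂π/∂q_Z = 261 − 6q_Z − 2q_W = 0, so q_Z = 43.5 − (1/3)q_W.
For W: ∂π/∂q_W = 270 − 4q_W − 2q_Z = 0 ⇒ q_W = 67.5 − 0.5q_Z.
Solving the two reaction functions simultaneously: (1 − (−1/3)(−0.5))q_Z = 43.5 − (1/3)·67.5, so (5/6)q_Z = 21 and q_Z = 25.2.
Then q_W = 67.5 − 0.5·25.2 = 54.9.
Equilibrium price: P = 293 − 2·80.1 = 132.8.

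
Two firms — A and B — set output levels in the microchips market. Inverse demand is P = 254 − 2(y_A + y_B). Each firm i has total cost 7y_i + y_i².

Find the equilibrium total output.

Firm A's profit: π = y_A(254 − 2(y_A + y_B)) − 7y_A − y_A².
∂π/∂y_A = 247 − 6y_A − 2y_B = 0, so y_A = 247/6 − (1/3)y_B.
The game is symmetric, so in equilibrium y_B = y_A: the reaction function gives (4/3)y_A = 247/6, hence y_A = 30.875.
Total output: 30.875 + 30.875 = 61.75.

61.75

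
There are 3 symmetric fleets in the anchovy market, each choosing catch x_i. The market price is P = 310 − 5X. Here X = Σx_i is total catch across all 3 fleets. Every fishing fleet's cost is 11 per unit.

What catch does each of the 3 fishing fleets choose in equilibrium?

14.95

A representative fishing fleet's profit is π_i = x_i(310 − 5X) − 11x_i, with X = x_i + Σ_{j≠i} x_j.
First-order condition: 299 − 10x_i − 5Σ_{j≠i} x_j = 0.
In a symmetric equilibrium every fishing fleet chooses the same x, so Σ_{j≠i} x_j = 2x. The condition becomes 299 − 20x = 0, giving x = 299/20 = 14.95.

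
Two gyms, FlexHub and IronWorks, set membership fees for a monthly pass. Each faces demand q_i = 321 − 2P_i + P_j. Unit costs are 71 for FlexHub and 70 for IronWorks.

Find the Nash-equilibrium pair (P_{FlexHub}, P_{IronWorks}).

154.2, 153.8

FlexHub's profit: π = (P_{FlexHub} − 71)(321 − 2P_{FlexHub} + P_{IronWorks}).
∂π/∂P_{FlexHub} = 463 − 4P_{FlexHub} + P_{IronWorks} = 0 ⇒ P_{FlexHub} = 115.75 + 0.25P_{IronWorks}.
Similarly P_{IronWorks} = 115.25 + 0.25P_{FlexHub}.
Substituting the second reaction function into the first: P_{FlexHub} = 115.75 + 0.25(115.25 + 0.25P_{FlexHub}), which gives 0.9375P_{FlexHub} = 144.5625 ⇒ P_{FlexHub} = 154.2.
Then P_{IronWorks} = 115.25 + 0.25·154.2 = 153.8.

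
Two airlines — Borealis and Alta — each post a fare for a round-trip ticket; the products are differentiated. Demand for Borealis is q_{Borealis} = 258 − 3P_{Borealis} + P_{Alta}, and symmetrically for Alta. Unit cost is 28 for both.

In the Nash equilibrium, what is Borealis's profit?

4896.48

Borealis's profit: π = (P_{Borealis} − 28)(258 − 3P_{Borealis} + P_{Alta}).
∂π/∂P_{Borealis} = 342 − 6P_{Borealis} + P_{Alta} = 0 ⇒ P_{Borealis} = 57 + (1/6)P_{Alta}.
The game is symmetric, so in equilibrium P_{Alta} = P_{Borealis}: the reaction function gives (5/6)P_{Borealis} = 57, hence P_{Borealis} = 68.4.
q_{Borealis} = 258 − 3·68.4 + 68.4 = 121.2.
Profit = (68.4 − 28)·121.2 = 4896.48.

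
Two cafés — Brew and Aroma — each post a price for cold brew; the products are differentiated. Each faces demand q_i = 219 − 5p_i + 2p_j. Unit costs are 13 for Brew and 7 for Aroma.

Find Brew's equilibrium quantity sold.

Brew's profit: π = (p_{Brew} − 13)(219 − 5p_{Brew} + 2p_{Aroma}).
∂π/∂p_{Brew} = 284 − 10p_{Brew} + 2p_{Aroma} = 0 ⇒ p_{Brew} = 28.4 + 0.2p_{Aroma}.
Similarly p_{Aroma} = 25.4 + 0.2p_{Brew}.
Solving the two reaction functions simultaneously: (1 − (0.2)(0.2))p_{Brew} = 28.4 + 0.2·25.4, so 0.96p_{Brew} = 33.48 and p_{Brew} = 34.875.
Then p_{Aroma} = 25.4 + 0.2·34.875 = 32.375.
q_{Brew} = 219 − 5·34.875 + 2·32.375 = 109.375.

109.375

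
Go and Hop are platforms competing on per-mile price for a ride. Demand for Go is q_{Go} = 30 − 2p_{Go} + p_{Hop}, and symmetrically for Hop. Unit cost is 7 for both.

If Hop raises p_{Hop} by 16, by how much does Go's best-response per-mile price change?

Go's profit: π = (p_{Go} − 7)(30 − 2p_{Go} + p_{Hop}).
∂π/∂p_{Go} = 44 − 4p_{Go} + p_{Hop} = 0 ⇒ p_{Go} = 11 + 0.25p_{Hop}.
The reaction-function slope is 0.25, so a 16-unit rise in p_{Hop} moves p_{Go} by 0.25 × 16 = 4. Go's best response rises — the actions are strategic complements.

4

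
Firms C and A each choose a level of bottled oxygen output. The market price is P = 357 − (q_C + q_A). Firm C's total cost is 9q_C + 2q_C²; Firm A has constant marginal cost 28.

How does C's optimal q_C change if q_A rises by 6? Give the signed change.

-1

Firm C's profit: π = q_C(357 − (q_C + q_A)) − 9q_C − 2q_C².
∂π/∂q_C = 348 − 6q_C − q_A = 0, so q_C = 58 − (1/6)q_A.
The reaction-function slope is −1/6, so a 6-unit rise in q_A moves q_C by −1/6 × 6 = −1. C's best response falls — the actions are strategic substitutes.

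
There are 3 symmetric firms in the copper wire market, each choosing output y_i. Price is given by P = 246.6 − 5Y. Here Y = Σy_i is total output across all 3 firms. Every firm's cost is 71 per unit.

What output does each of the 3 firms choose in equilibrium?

A representative firm's profit is π_i = y_i(246.6 − 5Y) − 71y_i, with Y = y_i + Σ_{j≠i} y_j.
First-order condition: 175.6 − 10y_i − 5Σ_{j≠i} y_j = 0.
Imposing symmetry (y_j = y for all j) turns Σ_{j≠i} y_j into 2y, so 175.6 = 20y and y = 8.78.

8.78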